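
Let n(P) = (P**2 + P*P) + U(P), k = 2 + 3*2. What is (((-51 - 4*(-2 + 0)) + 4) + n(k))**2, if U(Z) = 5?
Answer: 8836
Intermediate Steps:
k = 8 (k = 2 + 6 = 8)
n(P) = 5 + 2*P**2 (n(P) = (P**2 + P*P) + 5 = (P**2 + P**2) + 5 = 2*P**2 + 5 = 5 + 2*P**2)
(((-51 - 4*(-2 + 0)) + 4) + n(k))**2 = (((-51 - 4*(-2 + 0)) + 4) + (5 + 2*8**2))**2 = (((-51 - 4*(-2)) + 4) + (5 + 2*64))**2 = (((-51 + 8) + 4) + (5 + 128))**2 = ((-43 + 4) + 133)**2 = (-39 + 133)**2 = 94**2 = 8836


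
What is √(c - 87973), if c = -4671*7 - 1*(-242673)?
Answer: √122003 ≈ 349.29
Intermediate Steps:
c = 209976 (c = -32697 + 242673 = 209976)
√(c - 87973) = √(209976 - 87973) = √122003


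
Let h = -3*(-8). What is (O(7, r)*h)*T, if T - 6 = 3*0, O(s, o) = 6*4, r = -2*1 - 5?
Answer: 3456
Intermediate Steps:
r = -7 (r = -2 - 5 = -7)
O(s, o) = 24
h = 24
T = 6 (T = 6 + 3*0 = 6 + 0 = 6)
(O(7, r)*h)*T = (24*24)*6 = 576*6 = 3456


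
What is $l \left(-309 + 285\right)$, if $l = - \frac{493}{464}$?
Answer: $\frac{51}{2} \approx 25.5$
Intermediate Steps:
$l = - \frac{17}{16}$ ($l = \left(-493\right) \frac{1}{464} = - \frac{17}{16} \approx -1.0625$)
$l \left(-309 + 285\right) = - \frac{17 \left(-309 + 285\right)}{16} = \left(- \frac{17}{16}\right) \left(-24\right) = \frac{51}{2}$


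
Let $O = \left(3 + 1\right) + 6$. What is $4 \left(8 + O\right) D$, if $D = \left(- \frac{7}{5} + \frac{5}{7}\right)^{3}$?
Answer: $- \frac{995328}{42875} \approx -23.215$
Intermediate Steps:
$D = - \frac{13824}{42875}$ ($D = \left(\left(-7\right) \frac{1}{5} + 5 \cdot \frac{1}{7}\right)^{3} = \left(- \frac{7}{5} + \frac{5}{7}\right)^{3} = \left(- \frac{24}{35}\right)^{3} = - \frac{13824}{42875} \approx -0.32243$)
$O = 10$ ($O = 4 + 6 = 10$)
$4 \left(8 + O\right) D = 4 \left(8 + 10\right) \left(- \frac{13824}{42875}\right) = 4 \cdot 18 \left(- \frac{13824}{42875}\right) = 72 \left(- \frac{13824}{42875}\right) = - \frac{995328}{42875}$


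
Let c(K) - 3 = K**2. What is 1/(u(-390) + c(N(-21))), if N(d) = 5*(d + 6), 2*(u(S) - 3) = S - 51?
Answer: 2/10821 ≈ 0.00018483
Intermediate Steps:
u(S) = -45/2 + S/2 (u(S) = 3 + (S - 51)/2 = 3 + (-51 + S)/2 = 3 + (-51/2 + S/2) = -45/2 + S/2)
N(d) = 30 + 5*d (N(d) = 5*(6 + d) = 30 + 5*d)
c(K) = 3 + K**2
1/(u(-390) + c(N(-21))) = 1/((-45/2 + (1/2)*(-390)) + (3 + (30 + 5*(-21))**2)) = 1/((-45/2 - 195) + (3 + (30 - 105)**2)) = 1/(-435/2 + (3 + (-75)**2)) = 1/(-435/2 + (3 + 5625)) = 1/(-435/2 + 5628) = 1/(10821/2) = 2/10821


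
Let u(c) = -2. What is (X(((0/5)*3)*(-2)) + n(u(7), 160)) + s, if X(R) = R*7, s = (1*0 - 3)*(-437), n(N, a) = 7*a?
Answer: 2431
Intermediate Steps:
s = 1311 (s = (0 - 3)*(-437) = -3*(-437) = 1311)
X(R) = 7*R
(X(((0/5)*3)*(-2)) + n(u(7), 160)) + s = (7*(((0/5)*3)*(-2)) + 7*160) + 1311 = (7*(((0*(⅕))*3)*(-2)) + 1120) + 1311 = (7*((0*3)*(-2)) + 1120) + 1311 = (7*(0*(-2)) + 1120) + 1311 = (7*0 + 1120) + 1311 = (0 + 1120) + 1311 = 1120 + 1311 = 2431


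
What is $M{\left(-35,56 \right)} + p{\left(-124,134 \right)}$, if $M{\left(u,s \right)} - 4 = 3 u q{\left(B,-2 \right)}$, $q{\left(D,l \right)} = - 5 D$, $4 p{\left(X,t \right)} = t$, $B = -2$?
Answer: $- \frac{2025}{2} \approx -1012.5$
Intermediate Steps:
$p{\left(X,t \right)} = \frac{t}{4}$
$M{\left(u,s \right)} = 4 + 30 u$ ($M{\left(u,s \right)} = 4 + 3 u \left(\left(-5\right) \left(-2\right)\right) = 4 + 3 u 10 = 4 + 30 u$)
$M{\left(-35,56 \right)} + p{\left(-124,134 \right)} = \left(4 + 30 \left(-35\right)\right) + \frac{1}{4} \cdot 134 = \left(4 - 1050\right) + \frac{67}{2} = -1046 + \frac{67}{2} = - \frac{2025}{2}$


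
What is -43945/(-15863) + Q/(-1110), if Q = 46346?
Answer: -343203824/8803965 ≈ -38.983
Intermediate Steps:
-43945/(-15863) + Q/(-1110) = -43945/(-15863) + 46346/(-1110) = -43945*(-1/15863) + 46346*(-1/1110) = 43945/15863 - 23173/555 = -343203824/8803965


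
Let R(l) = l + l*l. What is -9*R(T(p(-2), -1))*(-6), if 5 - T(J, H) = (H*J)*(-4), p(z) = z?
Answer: 9828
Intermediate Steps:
T(J, H) = 5 + 4*H*J (T(J, H) = 5 - H*J*(-4) = 5 - (-4)*H*J = 5 + 4*H*J)
R(l) = l + l**2
-9*R(T(p(-2), -1))*(-6) = -9*(5 + 4*(-1)*(-2))*(1 + (5 + 4*(-1)*(-2)))*(-6) = -9*(5 + 8)*(1 + (5 + 8))*(-6) = -117*(1 + 13)*(-6) = -117*14*(-6) = -9*182*(-6) = -1638*(-6) = 9828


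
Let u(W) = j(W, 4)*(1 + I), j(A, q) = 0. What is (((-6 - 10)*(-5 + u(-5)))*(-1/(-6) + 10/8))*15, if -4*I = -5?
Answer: 1700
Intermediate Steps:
I = 5/4 (I = -1/4*(-5) = 5/4 ≈ 1.2500)
u(W) = 0 (u(W) = 0*(1 + 5/4) = 0*(9/4) = 0)
(((-6 - 10)*(-5 + u(-5)))*(-1/(-6) + 10/8))*15 = (((-6 - 10)*(-5 + 0))*(-1/(-6) + 10/8))*15 = ((-16*(-5))*(-1*(-1/6) + 10*(1/8)))*15 = (80*(1/6 + 5/4))*15 = (80*(17/12))*15 = (340/3)*15 = 1700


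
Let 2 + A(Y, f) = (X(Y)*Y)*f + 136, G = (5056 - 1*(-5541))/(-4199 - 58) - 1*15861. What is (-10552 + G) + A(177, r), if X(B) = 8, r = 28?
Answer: 56901236/4257 ≈ 13367.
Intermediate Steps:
G = -67530874/4257 (G = (5056 + 5541)/(-4257) - 15861 = 10597*(-1/4257) - 15861 = -10597/4257 - 15861 = -67530874/4257 ≈ -15863.)
A(Y, f) = 134 + 8*Y*f (A(Y, f) = -2 + ((8*Y)*f + 136) = -2 + (8*Y*f + 136) = -2 + (136 + 8*Y*f) = 134 + 8*Y*f)
(-10552 + G) + A(177, r) = (-10552 - 67530874/4257) + (134 + 8*177*28) = -112450738/4257 + (134 + 39648) = -112450738/4257 + 39782 = 56901236/4257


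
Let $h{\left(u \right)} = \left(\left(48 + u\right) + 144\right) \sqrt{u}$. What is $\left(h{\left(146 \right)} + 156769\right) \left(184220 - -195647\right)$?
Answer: $59551369723 + 128395046 \sqrt{146} \approx 6.1103 \cdot 10^{10}$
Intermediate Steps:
$h{\left(u \right)} = \sqrt{u} \left(192 + u\right)$ ($h{\left(u \right)} = \left(192 + u\right) \sqrt{u} = \sqrt{u} \left(192 + u\right)$)
$\left(h{\left(146 \right)} + 156769\right) \left(184220 - -195647\right) = \left(\sqrt{146} \left(192 + 146\right) + 156769\right) \left(184220 - -195647\right) = \left(\sqrt{146} \cdot 338 + 156769\right) \left(184220 + 195647\right) = \left(338 \sqrt{146} + 156769\right) 379867 = \left(156769 + 338 \sqrt{146}\right) 379867 = 59551369723 + 128395046 \sqrt{146}$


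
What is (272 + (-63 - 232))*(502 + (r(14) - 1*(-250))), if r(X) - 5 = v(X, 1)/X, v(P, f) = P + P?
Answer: -17457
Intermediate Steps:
v(P, f) = 2*P
r(X) = 7 (r(X) = 5 + (2*X)/X = 5 + 2 = 7)
(272 + (-63 - 232))*(502 + (r(14) - 1*(-250))) = (272 + (-63 - 232))*(502 + (7 - 1*(-250))) = (272 - 295)*(502 + (7 + 250)) = -23*(502 + 257) = -23*759 = -17457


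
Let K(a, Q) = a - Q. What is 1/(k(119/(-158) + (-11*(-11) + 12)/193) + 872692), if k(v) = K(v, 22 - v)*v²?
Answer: 14177941896892/12372975183017941381 ≈ 1.1459e-6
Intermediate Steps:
k(v) = v²*(-22 + 2*v) (k(v) = (v - (22 - v))*v² = (v + (-22 + v))*v² = (-22 + 2*v)*v² = v²*(-22 + 2*v))
1/(k(119/(-158) + (-11*(-11) + 12)/193) + 872692) = 1/(2*(119/(-158) + (-11*(-11) + 12)/193)²*(-11 + (119/(-158) + (-11*(-11) + 12)/193)) + 872692) = 1/(2*(119*(-1/158) + (121 + 12)*(1/193))²*(-11 + (119*(-1/158) + (121 + 12)*(1/193))) + 872692) = 1/(2*(-119/158 + 133*(1/193))²*(-11 + (-119/158 + 133*(1/193))) + 872692) = 1/(2*(-119/158 + 133/193)²*(-11 + (-119/158 + 133/193)) + 872692) = 1/(2*(-1953/30494)²*(-11 - 1953/30494) + 872692) = 1/(2*(3814209/929884036)*(-337387/30494) + 872692) = 1/(-1286864531883/14177941896892 + 872692) = 1/(12372975183017941381/14177941896892) = 14177941896892/12372975183017941381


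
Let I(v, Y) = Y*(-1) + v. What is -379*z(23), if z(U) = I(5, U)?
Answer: 6822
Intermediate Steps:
I(v, Y) = v - Y (I(v, Y) = -Y + v = v - Y)
z(U) = 5 - U
-379*z(23) = -379*(5 - 1*23) = -379*(5 - 23) = -379*(-18) = 6822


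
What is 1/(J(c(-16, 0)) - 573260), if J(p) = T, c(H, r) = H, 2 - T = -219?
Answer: -1/573039 ≈ -1.7451e-6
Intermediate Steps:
T = 221 (T = 2 - 1*(-219) = 2 + 219 = 221)
J(p) = 221
1/(J(c(-16, 0)) - 573260) = 1/(221 - 573260) = 1/(-573039) = -1/573039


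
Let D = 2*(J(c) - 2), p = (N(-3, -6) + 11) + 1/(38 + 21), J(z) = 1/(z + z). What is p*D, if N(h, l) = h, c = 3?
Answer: -5203/177 ≈ -29.395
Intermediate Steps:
J(z) = 1/(2*z)
p = 473/59 (p = (-3 + 11) + 1/(38 + 21) = 8 + 1/59 = 473/59 ≈ 8.0170)
D = -11/3 (D = 2*((1/2)/3 - 2) = 2*((1/2)*(1/3) - 2) = 2*(1/6 - 2) = 2*(-11/6) = -11/3 ≈ -3.6667)
p*D = (473/59)*(-11/3) = -5203/177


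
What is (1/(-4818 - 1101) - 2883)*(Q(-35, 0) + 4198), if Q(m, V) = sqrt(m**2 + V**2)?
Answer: -24077978458/1973 ≈ -1.2204e+7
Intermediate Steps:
Q(m, V) = sqrt(V**2 + m**2)
(1/(-4818 - 1101) - 2883)*(Q(-35, 0) + 4198) = (1/(-4818 - 1101) - 2883)*(sqrt(0**2 + (-35)**2) + 4198) = (1/(-5919) - 2883)*(sqrt(0 + 1225) + 4198) = (-1/5919 - 2883)*(sqrt(1225) + 4198) = -17064478*(35 + 4198)/5919 = -17064478/5919*4233 = -24077978458/1973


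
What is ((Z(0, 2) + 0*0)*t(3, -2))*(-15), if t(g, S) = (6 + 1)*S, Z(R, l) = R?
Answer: 0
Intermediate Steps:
t(g, S) = 7*S
((Z(0, 2) + 0*0)*t(3, -2))*(-15) = ((0 + 0*0)*(7*(-2)))*(-15) = ((0 + 0)*(-14))*(-15) = (0*(-14))*(-15) = 0*(-15) = 0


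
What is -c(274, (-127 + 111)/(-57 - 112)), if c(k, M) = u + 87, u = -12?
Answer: -75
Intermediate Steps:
c(k, M) = 75 (c(k, M) = -12 + 87 = 75)
-c(274, (-127 + 111)/(-57 - 112)) = -1*75 = -75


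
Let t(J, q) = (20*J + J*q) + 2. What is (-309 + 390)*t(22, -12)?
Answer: 14418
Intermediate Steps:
t(J, q) = 2 + 20*J + J*q
(-309 + 390)*t(22, -12) = (-309 + 390)*(2 + 20*22 + 22*(-12)) = 81*(2 + 440 - 264) = 81*178 = 14418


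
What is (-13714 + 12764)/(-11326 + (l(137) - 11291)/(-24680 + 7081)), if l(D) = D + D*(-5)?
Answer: 3343810/39862887 ≈ 0.083883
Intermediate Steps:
l(D) = -4*D (l(D) = D - 5*D = -4*D)
(-13714 + 12764)/(-11326 + (l(137) - 11291)/(-24680 + 7081)) = (-13714 + 12764)/(-11326 + (-4*137 - 11291)/(-24680 + 7081)) = -950/(-11326 + (-548 - 11291)/(-17599)) = -950/(-11326 - 11839*(-1/17599)) = -950/(-11326 + 11839/17599) = -950/(-199314435/17599) = -950*(-17599/199314435) = 3343810/39862887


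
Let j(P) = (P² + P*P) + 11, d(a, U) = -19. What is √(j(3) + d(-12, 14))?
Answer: √10 ≈ 3.1623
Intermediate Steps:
j(P) = 11 + 2*P² (j(P) = (P² + P²) + 11 = 2*P² + 11 = 11 + 2*P²)
√(j(3) + d(-12, 14)) = √((11 + 2*3²) - 19) = √((11 + 2*9) - 19) = √((11 + 18) - 19) = √(29 - 19) = √10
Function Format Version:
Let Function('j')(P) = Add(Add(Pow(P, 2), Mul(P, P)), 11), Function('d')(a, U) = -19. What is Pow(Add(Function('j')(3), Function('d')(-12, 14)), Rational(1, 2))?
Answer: Pow(10, Rational(1, 2)) ≈ 3.1623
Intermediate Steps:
Function('j')(P) = Add(11, Mul(2, Pow(P, 2))) (Function('j')(P) = Add(Add(Pow(P, 2), Pow(P, 2)), 11) = Add(Mul(2, Pow(P, 2)), 11) = Add(11, Mul(2, Pow(P, 2))))
Pow(Add(Function('j')(3), Function('d')(-12, 14)), Rational(1, 2)) = Pow(Add(Add(11, Mul(2, Pow(3, 2))), -19), Rational(1, 2)) = Pow(Add(Add(11, Mul(2, 9)), -19), Rational(1, 2)) = Pow(Add(Add(11, 18), -19), Rational(1, 2)) = Pow(Add(29, -19), Rational(1, 2)) = Pow(10, Rational(1, 2))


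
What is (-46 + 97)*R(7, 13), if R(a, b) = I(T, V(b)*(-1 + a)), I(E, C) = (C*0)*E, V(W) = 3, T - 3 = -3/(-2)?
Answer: 0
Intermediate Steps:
T = 9/2 (T = 3 - 3/(-2) = 3 - 3*(-½) = 3 + 3/2 = 9/2 ≈ 4.5000)
I(E, C) = 0 (I(E, C) = 0*E = 0)
R(a, b) = 0
(-46 + 97)*R(7, 13) = (-46 + 97)*0 = 51*0 = 0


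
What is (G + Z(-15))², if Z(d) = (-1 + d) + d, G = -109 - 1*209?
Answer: 121801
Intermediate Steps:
G = -318 (G = -109 - 209 = -318)
Z(d) = -1 + 2*d
(G + Z(-15))² = (-318 + (-1 + 2*(-15)))² = (-318 + (-1 - 30))² = (-318 - 31)² = (-349)² = 121801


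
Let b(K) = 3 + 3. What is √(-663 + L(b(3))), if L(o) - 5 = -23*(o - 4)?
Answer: 8*I*√11 ≈ 26.533*I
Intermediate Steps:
b(K) = 6
L(o) = 97 - 23*o (L(o) = 5 - 23*(o - 4) = 5 - 23*(-4 + o) = 5 + (92 - 23*o) = 97 - 23*o)
√(-663 + L(b(3))) = √(-663 + (97 - 23*6)) = √(-663 + (97 - 138)) = √(-663 - 41) = √(-704) = 8*I*√11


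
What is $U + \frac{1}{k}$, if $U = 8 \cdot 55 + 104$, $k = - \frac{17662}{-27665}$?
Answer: $\frac{9635793}{17662} \approx 545.57$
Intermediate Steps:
$k = \frac{17662}{27665}$ ($k = \left(-17662\right) \left(- \frac{1}{27665}\right) = \frac{17662}{27665} \approx 0.63842$)
$U = 544$ ($U = 440 + 104 = 544$)
$U + \frac{1}{k} = 544 + \frac{1}{\frac{17662}{27665}} = 544 + \frac{27665}{17662} = \frac{9635793}{17662}$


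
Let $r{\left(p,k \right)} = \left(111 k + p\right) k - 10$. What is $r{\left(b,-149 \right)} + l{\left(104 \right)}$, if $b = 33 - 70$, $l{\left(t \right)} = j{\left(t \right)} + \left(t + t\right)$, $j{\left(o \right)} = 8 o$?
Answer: $2470854$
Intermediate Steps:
$l{\left(t \right)} = 10 t$ ($l{\left(t \right)} = 8 t + \left(t + t\right) = 8 t + 2 t = 10 t$)
$b = -37$
$r{\left(p,k \right)} = -10 + k \left(p + 111 k\right)$ ($r{\left(p,k \right)} = \left(p + 111 k\right) k - 10 = k \left(p + 111 k\right) - 10 = -10 + k \left(p + 111 k\right)$)
$r{\left(b,-149 \right)} + l{\left(104 \right)} = \left(-10 + 111 \left(-149\right)^{2} - -5513\right) + 10 \cdot 104 = \left(-10 + 111 \cdot 22201 + 5513\right) + 1040 = \left(-10 + 2464311 + 5513\right) + 1040 = 2469814 + 1040 = 2470854$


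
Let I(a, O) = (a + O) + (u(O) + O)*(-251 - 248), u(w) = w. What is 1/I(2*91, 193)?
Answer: -1/192239 ≈ -5.2019e-6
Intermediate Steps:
I(a, O) = a - 997*O (I(a, O) = (a + O) + (O + O)*(-251 - 248) = (O + a) + (2*O)*(-499) = (O + a) - 998*O = a - 997*O)
1/I(2*91, 193) = 1/(2*91 - 997*193) = 1/(182 - 192421) = 1/(-192239) = -1/192239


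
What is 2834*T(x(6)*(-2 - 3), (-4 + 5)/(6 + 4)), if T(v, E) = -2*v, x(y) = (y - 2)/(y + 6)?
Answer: 28340/3 ≈ 9446.7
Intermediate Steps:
x(y) = (-2 + y)/(6 + y)
2834*T(x(6)*(-2 - 3), (-4 + 5)/(6 + 4)) = 2834*(-2*(-2 + 6)/(6 + 6)*(-2 - 3)) = 2834*(-2*4/12*(-5)) = 2834*(-2*(1/12)*4*(-5)) = 2834*(-2*(-5)/3) = 2834*(-2*(-5/3)) = 2834*(10/3) = 28340/3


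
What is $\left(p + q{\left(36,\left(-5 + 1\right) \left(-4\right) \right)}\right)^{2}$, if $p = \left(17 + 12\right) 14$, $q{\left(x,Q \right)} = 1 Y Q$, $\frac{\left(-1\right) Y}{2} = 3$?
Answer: $96100$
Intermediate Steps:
$Y = -6$ ($Y = \left(-2\right) 3 = -6$)
$q{\left(x,Q \right)} = - 6 Q$ ($q{\left(x,Q \right)} = 1 \left(-6\right) Q = - 6 Q$)
$p = 406$ ($p = 29 \cdot 14 = 406$)
$\left(p + q{\left(36,\left(-5 + 1\right) \left(-4\right) \right)}\right)^{2} = \left(406 - 6 \left(-5 + 1\right) \left(-4\right)\right)^{2} = \left(406 - 6 \left(\left(-4\right) \left(-4\right)\right)\right)^{2} = \left(406 - 96\right)^{2} = 310^{2} = 96100$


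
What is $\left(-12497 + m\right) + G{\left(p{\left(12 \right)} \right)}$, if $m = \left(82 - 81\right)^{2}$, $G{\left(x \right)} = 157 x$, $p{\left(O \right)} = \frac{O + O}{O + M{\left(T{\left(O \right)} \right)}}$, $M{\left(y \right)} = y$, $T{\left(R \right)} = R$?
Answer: $-12339$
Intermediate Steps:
$p{\left(O \right)} = 1$ ($p{\left(O \right)} = \frac{O + O}{O + O} = \frac{2 O}{2 O} = 2 O \frac{1}{2 O} = 1$)
$m = 1$ ($m = 1^{2} = 1$)
$\left(-12497 + m\right) + G{\left(p{\left(12 \right)} \right)} = \left(-12497 + 1\right) + 157 \cdot 1 = -12496 + 157 = -12339$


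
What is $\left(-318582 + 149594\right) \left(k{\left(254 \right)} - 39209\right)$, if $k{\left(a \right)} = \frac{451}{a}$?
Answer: $\frac{841444905690}{127} \approx 6.6256 \cdot 10^{9}$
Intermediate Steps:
$\left(-318582 + 149594\right) \left(k{\left(254 \right)} - 39209\right) = \left(-318582 + 149594\right) \left(\frac{451}{254} - 39209\right) = - 168988 \left(451 \cdot \frac{1}{254} - 39209\right) = - 168988 \left(\frac{451}{254} - 39209\right) = \left(-168988\right) \left(- \frac{9958635}{254}\right) = \frac{841444905690}{127}$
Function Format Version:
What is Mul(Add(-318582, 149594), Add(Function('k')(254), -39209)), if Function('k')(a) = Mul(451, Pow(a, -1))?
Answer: Rational(841444905690, 127) ≈ 6.6256e+9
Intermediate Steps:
Mul(Add(-318582, 149594), Add(Function('k')(254), -39209)) = Mul(Add(-318582, 149594), Add(Mul(451, Pow(254, -1)), -39209)) = Mul(-168988, Add(Mul(451, Rational(1, 254)), -39209)) = Mul(-168988, Add(Rational(451, 254), -39209)) = Mul(-168988, Rational(-9958635, 254)) = Rational(841444905690, 127)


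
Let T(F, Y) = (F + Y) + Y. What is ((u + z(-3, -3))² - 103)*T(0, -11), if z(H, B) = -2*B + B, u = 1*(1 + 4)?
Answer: 858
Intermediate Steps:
T(F, Y) = F + 2*Y
u = 5 (u = 1*5 = 5)
z(H, B) = -B
((u + z(-3, -3))² - 103)*T(0, -11) = ((5 - 1*(-3))² - 103)*(0 + 2*(-11)) = ((5 + 3)² - 103)*(0 - 22) = (8² - 103)*(-22) = (64 - 103)*(-22) = -39*(-22) = 858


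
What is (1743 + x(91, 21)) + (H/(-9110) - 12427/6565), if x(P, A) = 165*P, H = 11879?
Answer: 200411404819/11961430 ≈ 16755.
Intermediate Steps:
(1743 + x(91, 21)) + (H/(-9110) - 12427/6565) = (1743 + 165*91) + (11879/(-9110) - 12427/6565) = (1743 + 15015) + (11879*(-1/9110) - 12427*1/6565) = 16758 + (-11879/9110 - 12427/6565) = 16758 - 38239121/11961430 = 200411404819/11961430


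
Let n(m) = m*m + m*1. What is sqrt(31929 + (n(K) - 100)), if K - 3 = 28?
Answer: sqrt(32821) ≈ 181.17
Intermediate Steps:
K = 31 (K = 3 + 28 = 31)
n(m) = m + m**2 (n(m) = m**2 + m = m + m**2)
sqrt(31929 + (n(K) - 100)) = sqrt(31929 + (31*(1 + 31) - 100)) = sqrt(31929 + (31*32 - 100)) = sqrt(31929 + (992 - 100)) = sqrt(31929 + 892) = sqrt(32821)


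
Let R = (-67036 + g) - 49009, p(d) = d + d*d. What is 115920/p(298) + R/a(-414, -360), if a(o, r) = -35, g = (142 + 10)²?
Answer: 180114917/67795 ≈ 2656.8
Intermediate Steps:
g = 23104 (g = 152² = 23104)
p(d) = d + d²
R = -92941 (R = (-67036 + 23104) - 49009 = -43932 - 49009 = -92941)
115920/p(298) + R/a(-414, -360) = 115920/((298*(1 + 298))) - 92941/(-35) = 115920/((298*299)) - 92941*(-1/35) = 115920/89102 + 92941/35 = 115920*(1/89102) + 92941/35 = 2520/1937 + 92941/35 = 180114917/67795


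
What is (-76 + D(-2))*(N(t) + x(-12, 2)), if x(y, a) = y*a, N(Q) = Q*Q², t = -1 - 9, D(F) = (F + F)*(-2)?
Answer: 69632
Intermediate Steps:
D(F) = -4*F (D(F) = (2*F)*(-2) = -4*F)
t = -10
N(Q) = Q³
x(y, a) = a*y
(-76 + D(-2))*(N(t) + x(-12, 2)) = (-76 - 4*(-2))*((-10)³ + 2*(-12)) = (-76 + 8)*(-1000 - 24) = -68*(-1024) = 69632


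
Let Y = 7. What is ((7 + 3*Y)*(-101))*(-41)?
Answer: 115948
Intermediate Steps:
((7 + 3*Y)*(-101))*(-41) = ((7 + 3*7)*(-101))*(-41) = ((7 + 21)*(-101))*(-41) = (28*(-101))*(-41) = -2828*(-41) = 115948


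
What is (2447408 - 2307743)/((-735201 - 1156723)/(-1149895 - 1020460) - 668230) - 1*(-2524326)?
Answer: 3661015633489883601/1450294429726 ≈ 2.5243e+6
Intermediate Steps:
(2447408 - 2307743)/((-735201 - 1156723)/(-1149895 - 1020460) - 668230) - 1*(-2524326) = 139665/(-1891924/(-2170355) - 668230) + 2524326 = 139665/(-1891924*(-1/2170355) - 668230) + 2524326 = 139665/(1891924/2170355 - 668230) + 2524326 = 139665/(-1450294429726/2170355) + 2524326 = 139665*(-2170355/1450294429726) + 2524326 = -303122631075/1450294429726 + 2524326 = 3661015633489883601/1450294429726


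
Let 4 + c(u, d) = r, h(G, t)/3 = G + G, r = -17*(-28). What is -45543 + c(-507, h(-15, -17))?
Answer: -45071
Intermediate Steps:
r = 476
h(G, t) = 6*G (h(G, t) = 3*(G + G) = 3*(2*G) = 6*G)
c(u, d) = 472 (c(u, d) = -4 + 476 = 472)
-45543 + c(-507, h(-15, -17)) = -45543 + 472 = -45071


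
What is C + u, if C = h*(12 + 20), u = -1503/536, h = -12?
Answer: -207327/536 ≈ -386.80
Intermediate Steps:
u = -1503/536 (u = -1503*1/536 = -1503/536 ≈ -2.8041)
C = -384 (C = -12*(12 + 20) = -12*32 = -384)
C + u = -384 - 1503/536 = -207327/536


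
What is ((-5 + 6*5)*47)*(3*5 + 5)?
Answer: 23500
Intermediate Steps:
((-5 + 6*5)*47)*(3*5 + 5) = ((-5 + 30)*47)*(15 + 5) = (25*47)*20 = 1175*20 = 23500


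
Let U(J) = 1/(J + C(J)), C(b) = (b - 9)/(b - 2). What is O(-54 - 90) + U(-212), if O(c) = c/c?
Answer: 44933/45147 ≈ 0.99526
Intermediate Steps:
C(b) = (-9 + b)/(-2 + b)
U(J) = 1/(J + (-9 + J)/(-2 + J))
O(c) = 1
O(-54 - 90) + U(-212) = 1 + (-2 - 212)/(-9 + (-212)**2 - 1*(-212)) = 1 - 214/(-9 + 44944 + 212) = 1 - 214/45147 = 44933/45147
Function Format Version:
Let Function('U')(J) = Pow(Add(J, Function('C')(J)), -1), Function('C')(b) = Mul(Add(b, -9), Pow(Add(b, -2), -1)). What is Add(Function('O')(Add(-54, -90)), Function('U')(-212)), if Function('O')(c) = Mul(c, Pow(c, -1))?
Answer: Rational(44933, 45147) ≈ 0.99526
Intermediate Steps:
Function('C')(b) = Mul(Pow(Add(-2, b), -1), Add(-9, b)) (Function('C')(b) = Mul(Add(-9, b), Pow(Add(-2, b), -1)) = Mul(Pow(Add(-2, b), -1), Add(-9, b)))
Function('U')(J) = Pow(Add(J, Mul(Pow(Add(-2, J), -1), Add(-9, J))), -1)
Function('O')(c) = 1
Add(Function('O')(Add(-54, -90)), Function('U')(-212)) = Add(1, Mul(Pow(Add(-9, Pow(-212, 2), Mul(-1, -212)), -1), Add(-2, -212))) = Add(1, Mul(Pow(Add(-9, 44944, 212), -1), -214)) = Add(1, Mul(Pow(45147, -1), -214)) = Add(1, Mul(Rational(1, 45147), -214)) = Add(1, Rational(-214, 45147)) = Rational(44933, 45147)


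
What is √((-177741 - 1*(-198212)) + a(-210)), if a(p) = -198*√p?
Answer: √(20471 - 198*I*√210) ≈ 143.43 - 10.003*I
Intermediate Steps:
√((-177741 - 1*(-198212)) + a(-210)) = √((-177741 - 1*(-198212)) - 198*I*√210) = √((-177741 + 198212) - 198*I*√210) = √(20471 - 198*I*√210)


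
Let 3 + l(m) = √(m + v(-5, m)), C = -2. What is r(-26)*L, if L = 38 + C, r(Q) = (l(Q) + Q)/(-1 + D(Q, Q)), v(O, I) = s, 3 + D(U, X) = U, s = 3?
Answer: 174/5 - 6*I*√23/5 ≈ 34.8 - 5.755*I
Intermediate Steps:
D(U, X) = -3 + U
v(O, I) = 3
l(m) = -3 + √(3 + m) (l(m) = -3 + √(m + 3) = -3 + √(3 + m))
r(Q) = (-3 + Q + √(3 + Q))/(-4 + Q) (r(Q) = ((-3 + √(3 + Q)) + Q)/(-1 + (-3 + Q)) = (-3 + Q + √(3 + Q))/(-4 + Q))
L = 36 (L = 38 - 2 = 36)
r(-26)*L = ((-3 - 26 + √(3 - 26))/(-4 - 26))*36 = ((-3 - 26 + √(-23))/(-30))*36 = -(-3 - 26 + I*√23)/30*36 = -(-29 + I*√23)/30*36 = (29/30 - I*√23/30)*36 = 174/5 - 6*I*√23/5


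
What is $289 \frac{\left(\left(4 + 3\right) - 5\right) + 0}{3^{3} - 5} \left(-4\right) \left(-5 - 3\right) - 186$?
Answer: $\frac{7202}{11} \approx 654.73$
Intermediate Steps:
$289 \frac{\left(\left(4 + 3\right) - 5\right) + 0}{3^{3} - 5} \left(-4\right) \left(-5 - 3\right) - 186 = 289 \frac{\left(7 - 5\right) + 0}{27 - 5} \left(-4\right) \left(-8\right) - 186 = 289 \frac{2 + 0}{22} \left(-4\right) \left(-8\right) - 186 = 289 \cdot 2 \cdot \frac{1}{22} \left(-4\right) \left(-8\right) - 186 = 289 \cdot \frac{1}{11} \left(-4\right) \left(-8\right) - 186 = 289 \left(\left(- \frac{4}{11}\right) \left(-8\right)\right) - 186 = 289 \cdot \frac{32}{11} - 186 = \frac{9248}{11} - 186 = \frac{7202}{11}$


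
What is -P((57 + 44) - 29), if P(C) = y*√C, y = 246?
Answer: -1476*√2 ≈ -2087.4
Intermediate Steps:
P(C) = 246*√C
-P((57 + 44) - 29) = -246*√((57 + 44) - 29) = -246*√(101 - 29) = -246*√72 = -246*6*√2 = -1476*√2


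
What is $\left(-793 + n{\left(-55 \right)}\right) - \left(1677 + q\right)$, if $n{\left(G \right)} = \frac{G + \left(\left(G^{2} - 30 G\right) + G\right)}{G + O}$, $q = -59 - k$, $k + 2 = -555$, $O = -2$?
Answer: $- \frac{173741}{57} \approx -3048.1$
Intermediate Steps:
$k = -557$ ($k = -2 - 555 = -557$)
$q = 498$ ($q = -59 - -557 = -59 + 557 = 498$)
$n{\left(G \right)} = \frac{G^{2} - 28 G}{-2 + G}$ ($n{\left(G \right)} = \frac{G + \left(\left(G^{2} - 30 G\right) + G\right)}{G - 2} = \frac{G + \left(G^{2} - 29 G\right)}{-2 + G} = \frac{G^{2} - 28 G}{-2 + G}$)
$\left(-793 + n{\left(-55 \right)}\right) - \left(1677 + q\right) = \left(-793 - \frac{55 \left(-28 - 55\right)}{-2 - 55}\right) - 2175 = \left(-793 - 55 \frac{1}{-57} \left(-83\right)\right) - 2175 = \left(-793 - \left(- \frac{55}{57}\right) \left(-83\right)\right) - 2175 = \left(-793 - \frac{4565}{57}\right) - 2175 = - \frac{49766}{57} - 2175 = - \frac{173741}{57}$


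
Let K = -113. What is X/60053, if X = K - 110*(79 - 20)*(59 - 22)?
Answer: -240243/60053 ≈ -4.0005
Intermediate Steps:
X = -240243 (X = -113 - 110*(79 - 20)*(59 - 22) = -113 - 6490*37 = -113 - 110*2183 = -113 - 240130 = -240243)
X/60053 = -240243/60053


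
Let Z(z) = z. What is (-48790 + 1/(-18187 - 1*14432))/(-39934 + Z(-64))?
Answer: 1591481011/1304694762 ≈ 1.2198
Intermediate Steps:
(-48790 + 1/(-18187 - 1*14432))/(-39934 + Z(-64)) = (-48790 + 1/(-18187 - 1*14432))/(-39934 - 64) = (-48790 + 1/(-18187 - 14432))/(-39998) = (-48790 + 1/(-32619))*(-1/39998) = (-48790 - 1/32619)*(-1/39998) = -1591481011/32619*(-1/39998) = 1591481011/1304694762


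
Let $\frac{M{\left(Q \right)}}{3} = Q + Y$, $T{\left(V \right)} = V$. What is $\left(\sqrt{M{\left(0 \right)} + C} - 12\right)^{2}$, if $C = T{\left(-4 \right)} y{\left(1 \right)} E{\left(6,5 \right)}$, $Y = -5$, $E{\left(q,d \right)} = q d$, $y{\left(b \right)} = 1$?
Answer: $9 - 72 i \sqrt{15} \approx 9.0 - 278.85 i$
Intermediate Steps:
$E{\left(q,d \right)} = d q$
$M{\left(Q \right)} = -15 + 3 Q$ ($M{\left(Q \right)} = 3 \left(Q - 5\right) = 3 \left(-5 + Q\right) = -15 + 3 Q$)
$C = -120$ ($C = \left(-4\right) 1 \cdot 5 \cdot 6 = \left(-4\right) 30 = -120$)
$\left(\sqrt{M{\left(0 \right)} + C} - 12\right)^{2} = \left(\sqrt{\left(-15 + 3 \cdot 0\right) - 120} - 12\right)^{2} = \left(\sqrt{\left(-15 + 0\right) - 120} - 12\right)^{2} = \left(\sqrt{-15 - 120} - 12\right)^{2} = \left(\sqrt{-135} - 12\right)^{2} = \left(3 i \sqrt{15} - 12\right)^{2} = \left(-12 + 3 i \sqrt{15}\right)^{2}$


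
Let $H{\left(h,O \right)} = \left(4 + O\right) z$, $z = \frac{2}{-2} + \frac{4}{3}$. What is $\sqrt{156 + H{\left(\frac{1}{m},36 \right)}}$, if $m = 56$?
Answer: $\frac{2 \sqrt{381}}{3} \approx 13.013$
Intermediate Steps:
$z = \frac{1}{3}$ ($z = 2 \left(- \frac{1}{2}\right) + 4 \cdot \frac{1}{3} = -1 + \frac{4}{3} = \frac{1}{3} \approx 0.33333$)
$H{\left(h,O \right)} = \frac{4}{3} + \frac{O}{3}$ ($H{\left(h,O \right)} = \left(4 + O\right) \frac{1}{3} = \frac{4}{3} + \frac{O}{3}$)
$\sqrt{156 + H{\left(\frac{1}{m},36 \right)}} = \sqrt{156 + \left(\frac{4}{3} + \frac{1}{3} \cdot 36\right)} = \sqrt{156 + \left(\frac{4}{3} + 12\right)} = \sqrt{156 + \frac{40}{3}} = \sqrt{\frac{508}{3}} = \frac{2 \sqrt{381}}{3}$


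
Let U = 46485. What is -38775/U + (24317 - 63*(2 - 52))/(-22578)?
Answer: -15942707/7774358 ≈ -2.0507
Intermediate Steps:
-38775/U + (24317 - 63*(2 - 52))/(-22578) = -38775/46485 + (24317 - 63*(2 - 52))/(-22578) = -38775*1/46485 + (24317 - 63*(-50))*(-1/22578) = -2585/3099 + (24317 + 3150)*(-1/22578) = -2585/3099 + 27467*(-1/22578) = -2585/3099 - 27467/22578 = -15942707/7774358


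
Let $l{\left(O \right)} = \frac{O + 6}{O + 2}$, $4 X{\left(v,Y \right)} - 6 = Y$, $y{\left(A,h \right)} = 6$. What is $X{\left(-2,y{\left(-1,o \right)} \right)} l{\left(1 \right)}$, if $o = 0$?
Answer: $7$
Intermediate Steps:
$X{\left(v,Y \right)} = \frac{3}{2} + \frac{Y}{4}$
$l{\left(O \right)} = \frac{6 + O}{2 + O}$
$X{\left(-2,y{\left(-1,o \right)} \right)} l{\left(1 \right)} = \left(\frac{3}{2} + \frac{1}{4} \cdot 6\right) \frac{6 + 1}{2 + 1} = \left(\frac{3}{2} + \frac{3}{2}\right) \frac{1}{3} \cdot 7 = 3 \cdot \frac{1}{3} \cdot 7 = 3 \cdot \frac{7}{3} = 7$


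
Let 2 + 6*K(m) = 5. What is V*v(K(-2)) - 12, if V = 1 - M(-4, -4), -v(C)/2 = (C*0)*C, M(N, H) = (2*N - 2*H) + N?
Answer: -12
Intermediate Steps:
K(m) = ½ (K(m) = -⅓ + (⅙)*5 = -⅓ + ⅚ = ½)
M(N, H) = -2*H + 3*N (M(N, H) = (-2*H + 2*N) + N = -2*H + 3*N)
v(C) = 0 (v(C) = -2*C*0*C = -0*C = -2*0 = 0)
V = 5 (V = 1 - (-2*(-4) + 3*(-4)) = 1 - (8 - 12) = 1 - 1*(-4) = 1 + 4 = 5)
V*v(K(-2)) - 12 = 5*0 - 12 = 0 - 12 = -12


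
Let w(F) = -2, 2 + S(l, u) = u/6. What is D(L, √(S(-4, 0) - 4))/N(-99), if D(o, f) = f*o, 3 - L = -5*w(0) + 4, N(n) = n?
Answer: I*√6/9 ≈ 0.27217*I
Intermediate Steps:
S(l, u) = -2 + u/6
L = -11 (L = 3 - (-5*(-2) + 4) = 3 - (10 + 4) = 3 - 1*14 = 3 - 14 = -11)
D(L, √(S(-4, 0) - 4))/N(-99) = (√((-2 + (⅙)*0) - 4)*(-11))/(-99) = (√((-2 + 0) - 4)*(-11))*(-1/99) = (√(-2 - 4)*(-11))*(-1/99) = (√(-6)*(-11))*(-1/99) = ((I*√6)*(-11))*(-1/99) = -11*I*√6*(-1/99) = I*√6/9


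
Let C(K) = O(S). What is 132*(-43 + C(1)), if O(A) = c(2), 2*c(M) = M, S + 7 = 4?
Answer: -5544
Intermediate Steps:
S = -3 (S = -7 + 4 = -3)
c(M) = M/2
O(A) = 1 (O(A) = (½)*2 = 1)
C(K) = 1
132*(-43 + C(1)) = 132*(-43 + 1) = 132*(-42) = -5544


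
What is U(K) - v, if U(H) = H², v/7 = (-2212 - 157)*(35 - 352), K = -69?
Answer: -5252050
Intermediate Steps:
v = 5256811 (v = 7*((-2212 - 157)*(35 - 352)) = 7*(-2369*(-317)) = 7*750973 = 5256811)
U(K) - v = (-69)² - 1*5256811 = 4761 - 5256811 = -5252050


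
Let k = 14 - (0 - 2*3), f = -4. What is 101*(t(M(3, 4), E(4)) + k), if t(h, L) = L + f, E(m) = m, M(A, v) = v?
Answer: 2020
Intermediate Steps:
t(h, L) = -4 + L (t(h, L) = L - 4 = -4 + L)
k = 20 (k = 14 - (0 - 6) = 14 - 1*(-6) = 14 + 6 = 20)
101*(t(M(3, 4), E(4)) + k) = 101*((-4 + 4) + 20) = 101*(0 + 20) = 101*20 = 2020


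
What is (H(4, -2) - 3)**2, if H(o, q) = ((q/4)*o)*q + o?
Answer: 25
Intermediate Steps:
H(o, q) = o + o*q**2/4 (H(o, q) = ((q*(1/4))*o)*q + o = ((q/4)*o)*q + o = (o*q/4)*q + o = o*q**2/4 + o = o + o*q**2/4)
(H(4, -2) - 3)**2 = ((1/4)*4*(4 + (-2)**2) - 3)**2 = ((1/4)*4*(4 + 4) - 3)**2 = ((1/4)*4*8 - 3)**2 = (8 - 3)**2 = 5**2 = 25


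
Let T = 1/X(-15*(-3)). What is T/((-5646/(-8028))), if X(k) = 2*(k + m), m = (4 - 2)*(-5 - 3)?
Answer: 669/27289 ≈ 0.024515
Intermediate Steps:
m = -16 (m = 2*(-8) = -16)
X(k) = -32 + 2*k (X(k) = 2*(k - 16) = 2*(-16 + k) = -32 + 2*k)
T = 1/58 (T = 1/(-32 + 2*(-15*(-3))) = 1/(-32 + 2*45) = 1/(-32 + 90) = 1/58 ≈ 0.017241)
T/((-5646/(-8028))) = 1/(58*((-5646/(-8028)))) = 1/(58*((-5646*(-1/8028)))) = 1/(58*(941/1338)) = (1/58)*(1338/941) = 669/27289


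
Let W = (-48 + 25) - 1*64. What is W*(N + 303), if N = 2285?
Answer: -225156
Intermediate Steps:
W = -87 (W = -23 - 64 = -87)
W*(N + 303) = -87*(2285 + 303) = -87*2588 = -225156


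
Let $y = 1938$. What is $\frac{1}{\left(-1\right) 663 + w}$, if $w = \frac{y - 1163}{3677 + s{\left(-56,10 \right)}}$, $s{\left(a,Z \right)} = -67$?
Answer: $- \frac{722}{478531} \approx -0.0015088$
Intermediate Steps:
$w = \frac{155}{722}$ ($w = \frac{1938 - 1163}{3677 - 67} = \frac{775}{3610} = 775 \cdot \frac{1}{3610} = \frac{155}{722} \approx 0.21468$)
$\frac{1}{\left(-1\right) 663 + w} = \frac{1}{\left(-1\right) 663 + \frac{155}{722}} = \frac{1}{-663 + \frac{155}{722}} = \frac{1}{- \frac{478531}{722}} = - \frac{722}{478531}$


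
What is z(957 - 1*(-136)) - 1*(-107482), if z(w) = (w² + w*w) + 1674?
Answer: 2498454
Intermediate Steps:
z(w) = 1674 + 2*w² (z(w) = (w² + w²) + 1674 = 2*w² + 1674 = 1674 + 2*w²)
z(957 - 1*(-136)) - 1*(-107482) = (1674 + 2*(957 - 1*(-136))²) - 1*(-107482) = (1674 + 2*(957 + 136)²) + 107482 = (1674 + 2*1093²) + 107482 = (1674 + 2*1194649) + 107482 = (1674 + 2389298) + 107482 = 2390972 + 107482 = 2498454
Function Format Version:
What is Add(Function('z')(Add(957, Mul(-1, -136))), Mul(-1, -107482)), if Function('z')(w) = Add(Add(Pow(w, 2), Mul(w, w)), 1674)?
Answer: 2498454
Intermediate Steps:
Function('z')(w) = Add(1674, Mul(2, Pow(w, 2))) (Function('z')(w) = Add(Add(Pow(w, 2), Pow(w, 2)), 1674) = Add(Mul(2, Pow(w, 2)), 1674) = Add(1674, Mul(2, Pow(w, 2))))
Add(Function('z')(Add(957, Mul(-1, -136))), Mul(-1, -107482)) = Add(Add(1674, Mul(2, Pow(Add(957, Mul(-1, -136)), 2))), Mul(-1, -107482)) = Add(Add(1674, Mul(2, Pow(Add(957, 136), 2))), 107482) = Add(Add(1674, Mul(2, Pow(1093, 2))), 107482) = Add(Add(1674, Mul(2, 1194649)), 107482) = Add(Add(1674, 2389298), 107482) = Add(2390972, 107482) = 2498454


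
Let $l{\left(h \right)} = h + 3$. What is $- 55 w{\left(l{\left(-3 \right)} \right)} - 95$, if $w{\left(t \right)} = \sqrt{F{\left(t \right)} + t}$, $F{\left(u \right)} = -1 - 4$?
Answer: $-95 - 55 i \sqrt{5} \approx -95.0 - 122.98 i$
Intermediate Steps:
$F{\left(u \right)} = -5$
$l{\left(h \right)} = 3 + h$
$w{\left(t \right)} = \sqrt{-5 + t}$
$- 55 w{\left(l{\left(-3 \right)} \right)} - 95 = - 55 \sqrt{-5 + \left(3 - 3\right)} - 95 = - 55 \sqrt{-5 + 0} - 95 = - 55 \sqrt{-5} - 95 = - 55 i \sqrt{5} - 95 = -95 - 55 i \sqrt{5}$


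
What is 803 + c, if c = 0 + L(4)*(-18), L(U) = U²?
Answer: 515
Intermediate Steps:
c = -288 (c = 0 + 4²*(-18) = 0 + 16*(-18) = 0 - 288 = -288)
803 + c = 803 - 288 = 515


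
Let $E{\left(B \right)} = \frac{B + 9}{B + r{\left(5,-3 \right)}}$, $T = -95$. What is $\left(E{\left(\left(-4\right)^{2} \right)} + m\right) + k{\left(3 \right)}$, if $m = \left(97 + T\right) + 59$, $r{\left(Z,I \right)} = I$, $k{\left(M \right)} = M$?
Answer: $\frac{857}{13} \approx 65.923$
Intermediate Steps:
$E{\left(B \right)} = \frac{9 + B}{-3 + B}$ ($E{\left(B \right)} = \frac{B + 9}{B - 3} = \frac{9 + B}{-3 + B}$)
$m = 61$ ($m = \left(97 - 95\right) + 59 = 2 + 59 = 61$)
$\left(E{\left(\left(-4\right)^{2} \right)} + m\right) + k{\left(3 \right)} = \left(\frac{9 + \left(-4\right)^{2}}{-3 + \left(-4\right)^{2}} + 61\right) + 3 = \left(\frac{9 + 16}{-3 + 16} + 61\right) + 3 = \left(\frac{1}{13} \cdot 25 + 61\right) + 3 = \left(\frac{25}{13} + 61\right) + 3 = \frac{818}{13} + 3 = \frac{857}{13}$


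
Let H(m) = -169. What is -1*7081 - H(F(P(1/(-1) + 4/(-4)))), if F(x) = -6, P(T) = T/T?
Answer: -6912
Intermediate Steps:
P(T) = 1
-1*7081 - H(F(P(1/(-1) + 4/(-4)))) = -1*7081 - 1*(-169) = -7081 + 169 = -6912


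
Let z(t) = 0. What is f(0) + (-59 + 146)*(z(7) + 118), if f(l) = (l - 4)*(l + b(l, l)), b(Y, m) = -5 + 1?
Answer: 10282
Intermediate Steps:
b(Y, m) = -4
f(l) = (-4 + l)² (f(l) = (l - 4)*(l - 4) = (-4 + l)*(-4 + l) = (-4 + l)²)
f(0) + (-59 + 146)*(z(7) + 118) = (16 + 0² - 8*0) + (-59 + 146)*(0 + 118) = (16 + 0 + 0) + 87*118 = 16 + 10266 = 10282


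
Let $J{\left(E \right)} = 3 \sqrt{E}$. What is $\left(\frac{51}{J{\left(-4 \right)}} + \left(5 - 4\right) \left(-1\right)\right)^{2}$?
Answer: $- \frac{285}{4} + 17 i \approx -71.25 + 17.0 i$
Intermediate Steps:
$\left(\frac{51}{J{\left(-4 \right)}} + \left(5 - 4\right) \left(-1\right)\right)^{2} = \left(\frac{51}{3 \sqrt{-4}} + \left(5 - 4\right) \left(-1\right)\right)^{2} = \left(\frac{51}{3 \cdot 2 i} + 1 \left(-1\right)\right)^{2} = \left(\frac{51}{6 i} - 1\right)^{2} = \left(51 \left(- \frac{i}{6}\right) - 1\right)^{2} = \left(- \frac{17 i}{2} - 1\right)^{2} = \left(-1 - \frac{17 i}{2}\right)^{2}$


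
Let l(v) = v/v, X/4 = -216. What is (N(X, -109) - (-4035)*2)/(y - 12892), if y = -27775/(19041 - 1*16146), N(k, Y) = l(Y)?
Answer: -4673109/7470023 ≈ -0.62558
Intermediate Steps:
X = -864 (X = 4*(-216) = -864)
l(v) = 1
N(k, Y) = 1
y = -5555/579 (y = -27775/(19041 - 16146) = -27775/2895 = -27775*1/2895 = -5555/579 ≈ -9.5941)
(N(X, -109) - (-4035)*2)/(y - 12892) = (1 - (-4035)*2)/(-5555/579 - 12892) = (1 - 269*(-30))/(-7470023/579) = (1 + 8070)*(-579/7470023) = 8071*(-579/7470023) = -4673109/7470023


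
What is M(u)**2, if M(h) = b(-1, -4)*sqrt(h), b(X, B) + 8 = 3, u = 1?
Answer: 25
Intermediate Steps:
b(X, B) = -5 (b(X, B) = -8 + 3 = -5)
M(h) = -5*sqrt(h)
M(u)**2 = (-5*sqrt(1))**2 = (-5*1)**2 = (-5)**2 = 25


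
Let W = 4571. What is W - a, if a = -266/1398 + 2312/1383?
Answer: 1472477086/322239 ≈ 4569.5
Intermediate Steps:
a = 477383/322239 (a = -266*1/1398 + 2312*(1/1383) = -133/699 + 2312/1383 = 477383/322239 ≈ 1.4815)
W - a = 4571 - 1*477383/322239 = 4571 - 477383/322239 = 1472477086/322239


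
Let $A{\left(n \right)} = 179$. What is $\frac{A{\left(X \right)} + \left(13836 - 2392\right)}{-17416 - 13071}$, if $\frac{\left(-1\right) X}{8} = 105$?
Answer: $- \frac{11623}{30487} \approx -0.38124$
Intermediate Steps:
$X = -840$ ($X = \left(-8\right) 105 = -840$)
$\frac{A{\left(X \right)} + \left(13836 - 2392\right)}{-17416 - 13071} = \frac{179 + \left(13836 - 2392\right)}{-17416 - 13071} = \frac{179 + \left(13836 - 2392\right)}{-30487} = \left(179 + 11444\right) \left(- \frac{1}{30487}\right) = 11623 \left(- \frac{1}{30487}\right) = - \frac{11623}{30487}$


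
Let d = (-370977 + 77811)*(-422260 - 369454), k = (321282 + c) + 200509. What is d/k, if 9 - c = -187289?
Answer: 77367875508/236363 ≈ 3.2733e+5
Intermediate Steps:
c = 187298 (c = 9 - 1*(-187289) = 9 + 187289 = 187298)
k = 709089 (k = (321282 + 187298) + 200509 = 508580 + 200509 = 709089)
d = 232103626524 (d = -293166*(-791714) = 232103626524)
d/k = 232103626524/709089 = 232103626524*(1/709089) = 77367875508/236363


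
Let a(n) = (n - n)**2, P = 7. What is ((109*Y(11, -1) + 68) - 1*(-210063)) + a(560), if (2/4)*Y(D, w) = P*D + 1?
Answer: 227135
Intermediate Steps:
a(n) = 0 (a(n) = 0**2 = 0)
Y(D, w) = 2 + 14*D (Y(D, w) = 2*(7*D + 1) = 2*(1 + 7*D) = 2 + 14*D)
((109*Y(11, -1) + 68) - 1*(-210063)) + a(560) = ((109*(2 + 14*11) + 68) - 1*(-210063)) + 0 = ((109*(2 + 154) + 68) + 210063) + 0 = ((109*156 + 68) + 210063) + 0 = ((17004 + 68) + 210063) + 0 = (17072 + 210063) + 0 = 227135 + 0 = 227135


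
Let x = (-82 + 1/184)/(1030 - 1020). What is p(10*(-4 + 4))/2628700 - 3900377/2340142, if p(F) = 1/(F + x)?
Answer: -7734291186654629/4640407617597990 ≈ -1.6667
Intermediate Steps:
x = -15087/1840 (x = (-82 + 1/184)/10 = -15087/184*⅒ = -15087/1840 ≈ -8.1995)
p(F) = 1/(-15087/1840 + F) (p(F) = 1/(F - 15087/1840) = 1/(-15087/1840 + F))
p(10*(-4 + 4))/2628700 - 3900377/2340142 = (1840/(-15087 + 1840*(10*(-4 + 4))))/2628700 - 3900377/2340142 = (1840/(-15087 + 1840*(10*0)))*(1/2628700) - 3900377*1/2340142 = (1840/(-15087 + 1840*0))*(1/2628700) - 3900377/2340142 = (1840/(-15087 + 0))*(1/2628700) - 3900377/2340142 = (1840/(-15087))*(1/2628700) - 3900377/2340142 = (1840*(-1/15087))*(1/2628700) - 3900377/2340142 = -1840/15087*1/2628700 - 3900377/2340142 = -92/1982959845 - 3900377/2340142 = -7734291186654629/4640407617597990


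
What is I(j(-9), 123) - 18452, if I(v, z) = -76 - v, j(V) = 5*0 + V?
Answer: -18519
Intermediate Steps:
j(V) = V (j(V) = 0 + V = V)
I(j(-9), 123) - 18452 = (-76 - 1*(-9)) - 18452 = (-76 + 9) - 18452 = -67 - 18452 = -18519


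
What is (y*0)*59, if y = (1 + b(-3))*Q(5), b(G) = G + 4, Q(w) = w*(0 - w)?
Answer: 0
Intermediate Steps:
Q(w) = -w² (Q(w) = w*(-w) = -w²)
b(G) = 4 + G
y = -50 (y = (1 + (4 - 3))*(-1*5²) = (1 + 1)*(-1*25) = 2*(-25) = -50)
(y*0)*59 = -50*0*59 = 0*59 = 0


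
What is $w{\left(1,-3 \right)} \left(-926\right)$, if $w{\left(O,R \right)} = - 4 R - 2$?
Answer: $-9260$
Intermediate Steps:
$w{\left(O,R \right)} = -2 - 4 R$
$w{\left(1,-3 \right)} \left(-926\right) = \left(-2 - -12\right) \left(-926\right) = \left(-2 + 12\right) \left(-926\right) = 10 \left(-926\right) = -9260$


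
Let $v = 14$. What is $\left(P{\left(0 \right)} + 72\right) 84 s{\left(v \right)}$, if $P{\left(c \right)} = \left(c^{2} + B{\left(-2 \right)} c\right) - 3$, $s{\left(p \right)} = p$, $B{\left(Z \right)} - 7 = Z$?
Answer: $81144$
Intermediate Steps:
$B{\left(Z \right)} = 7 + Z$
$P{\left(c \right)} = -3 + c^{2} + 5 c$ ($P{\left(c \right)} = \left(c^{2} + \left(7 - 2\right) c\right) - 3 = \left(c^{2} + 5 c\right) - 3 = -3 + c^{2} + 5 c$)
$\left(P{\left(0 \right)} + 72\right) 84 s{\left(v \right)} = \left(\left(-3 + 0^{2} + 5 \cdot 0\right) + 72\right) 84 \cdot 14 = \left(\left(-3 + 0 + 0\right) + 72\right) 84 \cdot 14 = \left(-3 + 72\right) 84 \cdot 14 = 69 \cdot 84 \cdot 14 = 5796 \cdot 14 = 81144$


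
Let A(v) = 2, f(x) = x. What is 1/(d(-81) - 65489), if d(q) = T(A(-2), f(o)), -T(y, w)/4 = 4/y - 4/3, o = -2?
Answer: -3/196475 ≈ -1.5269e-5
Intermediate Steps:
T(y, w) = 16/3 - 16/y (T(y, w) = -4*(4/y - 4/3) = -4*(-4/3 + 4/y) = 16/3 - 16/y)
d(q) = -8/3 (d(q) = 16/3 - 16/2 = 16/3 - 16*1/2 = 16/3 - 8 = -8/3)
1/(d(-81) - 65489) = 1/(-8/3 - 65489) = 1/(-196475/3) = -3/196475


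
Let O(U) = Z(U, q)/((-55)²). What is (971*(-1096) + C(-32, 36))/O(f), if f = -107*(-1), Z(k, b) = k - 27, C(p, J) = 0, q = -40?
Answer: -80481335/2 ≈ -4.0241e+7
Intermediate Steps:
Z(k, b) = -27 + k
f = 107
O(U) = -27/3025 + U/3025 (O(U) = (-27 + U)/((-55)²) = (-27 + U)/3025 = (-27 + U)*(1/3025) = -27/3025 + U/3025)
(971*(-1096) + C(-32, 36))/O(f) = (971*(-1096) + 0)/(-27/3025 + (1/3025)*107) = (-1064216 + 0)/(-27/3025 + 107/3025) = -1064216/16/605 = -1064216*605/16 = -80481335/2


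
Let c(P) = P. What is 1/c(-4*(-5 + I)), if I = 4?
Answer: ¼ ≈ 0.25000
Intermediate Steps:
1/c(-4*(-5 + I)) = 1/(-4*(-5 + 4)) = 1/(-4*(-1)) = 1/4 = ¼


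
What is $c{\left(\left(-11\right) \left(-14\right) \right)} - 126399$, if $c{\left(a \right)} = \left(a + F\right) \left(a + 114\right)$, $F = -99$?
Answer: $-111659$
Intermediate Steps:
$c{\left(a \right)} = \left(-99 + a\right) \left(114 + a\right)$ ($c{\left(a \right)} = \left(a - 99\right) \left(a + 114\right) = \left(-99 + a\right) \left(114 + a\right)$)
$c{\left(\left(-11\right) \left(-14\right) \right)} - 126399 = \left(-11286 + \left(\left(-11\right) \left(-14\right)\right)^{2} + 15 \left(\left(-11\right) \left(-14\right)\right)\right) - 126399 = \left(-11286 + 154^{2} + 15 \cdot 154\right) - 126399 = \left(-11286 + 23716 + 2310\right) - 126399 = 14740 - 126399 = -111659$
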